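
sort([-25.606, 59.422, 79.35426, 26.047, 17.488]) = [-25.606, 17.488, 26.047, 59.422, 79.35426]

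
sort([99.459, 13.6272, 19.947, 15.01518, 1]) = [1, 13.6272, 15.01518, 19.947, 99.459]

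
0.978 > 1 False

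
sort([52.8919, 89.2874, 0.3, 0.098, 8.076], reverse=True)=[89.2874, 52.8919, 8.076, 0.3, 0.098]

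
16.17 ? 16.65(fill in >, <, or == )<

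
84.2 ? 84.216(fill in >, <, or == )<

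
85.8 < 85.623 False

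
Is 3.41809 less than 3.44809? Yes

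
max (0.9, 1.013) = 1.013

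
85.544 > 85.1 True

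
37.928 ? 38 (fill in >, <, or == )<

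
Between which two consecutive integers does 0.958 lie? 0 and 1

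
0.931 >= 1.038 False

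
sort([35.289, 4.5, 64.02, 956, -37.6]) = [-37.6, 4.5, 35.289, 64.02, 956]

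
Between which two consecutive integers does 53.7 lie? 53 and 54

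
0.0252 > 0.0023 True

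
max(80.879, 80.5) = 80.879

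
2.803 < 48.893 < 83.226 True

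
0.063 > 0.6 False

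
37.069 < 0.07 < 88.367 False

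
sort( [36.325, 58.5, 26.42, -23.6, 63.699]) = [-23.6, 26.42, 36.325, 58.5, 63.699]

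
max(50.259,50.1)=50.259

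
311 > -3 True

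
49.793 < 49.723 False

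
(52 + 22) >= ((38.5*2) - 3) True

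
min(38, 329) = 38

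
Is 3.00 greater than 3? No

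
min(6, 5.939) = 5.939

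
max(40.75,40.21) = 40.75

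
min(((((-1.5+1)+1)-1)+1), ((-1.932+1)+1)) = 0.068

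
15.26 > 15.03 True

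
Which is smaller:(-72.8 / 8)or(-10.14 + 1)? (-10.14 + 1)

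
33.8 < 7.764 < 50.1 False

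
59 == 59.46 False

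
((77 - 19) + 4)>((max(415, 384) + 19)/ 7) False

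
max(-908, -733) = -733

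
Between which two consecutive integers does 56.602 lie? 56 and 57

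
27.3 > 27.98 False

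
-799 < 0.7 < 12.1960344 True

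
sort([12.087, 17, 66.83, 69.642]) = [12.087, 17, 66.83, 69.642]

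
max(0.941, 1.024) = 1.024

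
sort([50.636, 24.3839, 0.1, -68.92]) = [-68.92, 0.1, 24.3839, 50.636]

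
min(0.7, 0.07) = 0.07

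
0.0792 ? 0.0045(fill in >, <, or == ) >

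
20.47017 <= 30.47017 True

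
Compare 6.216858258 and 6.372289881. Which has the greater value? 6.372289881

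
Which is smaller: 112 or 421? 112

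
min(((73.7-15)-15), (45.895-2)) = 43.7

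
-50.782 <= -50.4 True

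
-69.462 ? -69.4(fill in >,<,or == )<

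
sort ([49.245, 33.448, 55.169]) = [33.448, 49.245, 55.169]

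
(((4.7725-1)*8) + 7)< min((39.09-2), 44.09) False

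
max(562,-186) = 562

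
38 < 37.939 False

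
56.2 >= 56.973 False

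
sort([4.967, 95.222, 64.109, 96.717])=[4.967, 64.109, 95.222, 96.717]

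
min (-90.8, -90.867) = -90.867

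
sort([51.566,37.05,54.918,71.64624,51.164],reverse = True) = [71.64624,54.918,51.566,51.164,37.05]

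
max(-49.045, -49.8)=-49.045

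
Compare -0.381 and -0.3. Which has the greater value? -0.3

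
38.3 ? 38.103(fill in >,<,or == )>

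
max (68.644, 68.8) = 68.8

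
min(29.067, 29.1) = 29.067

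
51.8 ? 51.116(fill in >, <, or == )>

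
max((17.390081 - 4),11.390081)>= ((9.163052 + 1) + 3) True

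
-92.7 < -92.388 True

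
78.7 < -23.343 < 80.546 False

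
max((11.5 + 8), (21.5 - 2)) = 19.5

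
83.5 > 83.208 True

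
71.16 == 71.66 False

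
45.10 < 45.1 False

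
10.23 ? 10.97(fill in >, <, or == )<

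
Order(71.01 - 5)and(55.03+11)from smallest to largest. (71.01 - 5), (55.03+11)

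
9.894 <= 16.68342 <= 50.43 True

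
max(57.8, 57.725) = 57.8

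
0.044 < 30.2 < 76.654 True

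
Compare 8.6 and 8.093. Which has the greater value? 8.6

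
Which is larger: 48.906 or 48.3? 48.906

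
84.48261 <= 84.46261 False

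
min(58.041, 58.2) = 58.041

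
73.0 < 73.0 False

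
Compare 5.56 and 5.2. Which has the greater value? 5.56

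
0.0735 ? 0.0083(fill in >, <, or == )>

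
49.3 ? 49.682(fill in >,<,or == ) <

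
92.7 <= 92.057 False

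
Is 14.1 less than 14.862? Yes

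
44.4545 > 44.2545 True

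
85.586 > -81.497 True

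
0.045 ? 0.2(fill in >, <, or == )<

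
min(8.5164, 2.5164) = 2.5164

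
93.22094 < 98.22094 True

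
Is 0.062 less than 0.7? Yes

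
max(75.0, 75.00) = 75.00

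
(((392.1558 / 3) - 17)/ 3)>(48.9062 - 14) True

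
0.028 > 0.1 False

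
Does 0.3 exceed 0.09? Yes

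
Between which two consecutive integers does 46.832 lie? 46 and 47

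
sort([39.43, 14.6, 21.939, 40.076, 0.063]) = [0.063, 14.6, 21.939, 39.43, 40.076]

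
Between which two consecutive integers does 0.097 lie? 0 and 1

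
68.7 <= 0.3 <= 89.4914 False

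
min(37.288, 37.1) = 37.1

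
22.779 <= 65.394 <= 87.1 True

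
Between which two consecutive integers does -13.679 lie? -14 and -13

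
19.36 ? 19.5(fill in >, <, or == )<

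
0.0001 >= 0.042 False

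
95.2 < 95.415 True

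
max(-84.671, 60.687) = 60.687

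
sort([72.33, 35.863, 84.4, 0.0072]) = [0.0072, 35.863, 72.33, 84.4]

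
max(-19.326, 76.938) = 76.938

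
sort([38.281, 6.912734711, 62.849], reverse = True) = [62.849, 38.281, 6.912734711]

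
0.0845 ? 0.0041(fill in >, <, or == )>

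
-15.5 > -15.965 True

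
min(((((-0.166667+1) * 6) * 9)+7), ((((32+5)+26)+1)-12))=51.999982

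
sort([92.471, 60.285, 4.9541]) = [4.9541, 60.285, 92.471]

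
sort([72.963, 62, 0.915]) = [0.915, 62, 72.963]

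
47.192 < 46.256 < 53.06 False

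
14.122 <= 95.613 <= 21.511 False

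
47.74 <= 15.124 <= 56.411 False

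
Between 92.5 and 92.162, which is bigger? 92.5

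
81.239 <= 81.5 True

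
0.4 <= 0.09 False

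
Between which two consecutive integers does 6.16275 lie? 6 and 7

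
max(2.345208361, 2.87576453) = 2.87576453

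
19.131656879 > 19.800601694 False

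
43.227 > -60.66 True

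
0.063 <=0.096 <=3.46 True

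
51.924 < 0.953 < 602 False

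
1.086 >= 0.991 True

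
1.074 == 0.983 False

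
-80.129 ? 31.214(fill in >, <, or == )<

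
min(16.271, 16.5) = 16.271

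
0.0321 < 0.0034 False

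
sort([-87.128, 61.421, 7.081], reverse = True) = [61.421, 7.081, -87.128]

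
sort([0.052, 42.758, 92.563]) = [0.052, 42.758, 92.563]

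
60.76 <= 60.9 True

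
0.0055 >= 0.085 False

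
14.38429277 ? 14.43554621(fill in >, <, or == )<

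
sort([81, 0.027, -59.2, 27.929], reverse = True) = [81, 27.929, 0.027, -59.2]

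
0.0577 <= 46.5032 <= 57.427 True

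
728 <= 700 False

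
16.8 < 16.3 False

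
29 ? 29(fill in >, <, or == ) ==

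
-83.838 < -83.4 True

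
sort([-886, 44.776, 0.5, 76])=[-886, 0.5, 44.776, 76]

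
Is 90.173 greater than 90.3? No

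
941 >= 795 True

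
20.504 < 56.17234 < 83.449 True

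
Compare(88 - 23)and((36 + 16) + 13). They are equal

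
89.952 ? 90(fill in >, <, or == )<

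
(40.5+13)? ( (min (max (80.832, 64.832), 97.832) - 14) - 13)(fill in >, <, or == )<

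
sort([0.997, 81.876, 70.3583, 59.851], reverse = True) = [81.876, 70.3583, 59.851, 0.997]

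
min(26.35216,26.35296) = 26.35216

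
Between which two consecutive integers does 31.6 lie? 31 and 32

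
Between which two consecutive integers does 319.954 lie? 319 and 320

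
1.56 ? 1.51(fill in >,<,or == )>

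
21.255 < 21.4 True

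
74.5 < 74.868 True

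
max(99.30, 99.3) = 99.3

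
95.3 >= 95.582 False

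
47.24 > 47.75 False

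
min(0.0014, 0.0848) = 0.0014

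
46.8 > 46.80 False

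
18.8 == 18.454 False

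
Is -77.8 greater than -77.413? No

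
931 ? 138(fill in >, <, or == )>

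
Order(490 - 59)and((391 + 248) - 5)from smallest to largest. (490 - 59), ((391 + 248) - 5)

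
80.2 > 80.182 True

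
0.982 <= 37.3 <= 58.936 True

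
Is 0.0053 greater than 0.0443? No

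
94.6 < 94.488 False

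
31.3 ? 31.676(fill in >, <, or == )<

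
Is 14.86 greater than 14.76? Yes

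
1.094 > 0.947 True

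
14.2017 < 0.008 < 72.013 False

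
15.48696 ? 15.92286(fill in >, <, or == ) <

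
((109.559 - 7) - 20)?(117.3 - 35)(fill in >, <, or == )>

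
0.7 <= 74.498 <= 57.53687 False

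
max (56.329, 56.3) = 56.329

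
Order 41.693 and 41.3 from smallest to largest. 41.3, 41.693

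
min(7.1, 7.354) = 7.1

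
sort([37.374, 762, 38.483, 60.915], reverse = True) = [762, 60.915, 38.483, 37.374]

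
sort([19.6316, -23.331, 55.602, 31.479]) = [-23.331, 19.6316, 31.479, 55.602]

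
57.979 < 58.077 True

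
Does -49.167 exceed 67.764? No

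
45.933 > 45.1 True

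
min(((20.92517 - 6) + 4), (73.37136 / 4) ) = 18.34284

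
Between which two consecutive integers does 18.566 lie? 18 and 19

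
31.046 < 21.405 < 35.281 False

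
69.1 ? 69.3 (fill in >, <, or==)<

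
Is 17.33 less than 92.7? Yes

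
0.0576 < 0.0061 False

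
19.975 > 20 False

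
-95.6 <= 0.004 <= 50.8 True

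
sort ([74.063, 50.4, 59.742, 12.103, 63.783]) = [12.103, 50.4, 59.742, 63.783, 74.063]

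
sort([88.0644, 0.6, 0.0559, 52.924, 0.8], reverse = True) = [88.0644, 52.924, 0.8, 0.6, 0.0559]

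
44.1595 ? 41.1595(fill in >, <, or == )>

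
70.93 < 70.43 False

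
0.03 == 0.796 False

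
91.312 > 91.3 True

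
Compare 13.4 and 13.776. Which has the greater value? 13.776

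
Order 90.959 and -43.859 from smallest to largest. -43.859, 90.959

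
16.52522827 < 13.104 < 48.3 False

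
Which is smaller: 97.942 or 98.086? 97.942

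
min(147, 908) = 147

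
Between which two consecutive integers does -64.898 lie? -65 and -64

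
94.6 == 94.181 False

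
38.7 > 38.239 True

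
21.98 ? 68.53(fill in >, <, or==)<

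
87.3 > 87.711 False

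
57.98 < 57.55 False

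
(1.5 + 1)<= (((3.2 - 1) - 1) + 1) False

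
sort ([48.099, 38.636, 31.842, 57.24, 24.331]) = [24.331, 31.842, 38.636, 48.099, 57.24]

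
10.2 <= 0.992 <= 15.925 False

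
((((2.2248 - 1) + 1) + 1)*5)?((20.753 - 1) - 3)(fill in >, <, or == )<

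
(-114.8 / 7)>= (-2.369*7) True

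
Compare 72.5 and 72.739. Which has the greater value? 72.739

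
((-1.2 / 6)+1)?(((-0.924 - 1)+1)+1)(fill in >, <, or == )>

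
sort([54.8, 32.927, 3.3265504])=[3.3265504, 32.927, 54.8]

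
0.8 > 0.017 True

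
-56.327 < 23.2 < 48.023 True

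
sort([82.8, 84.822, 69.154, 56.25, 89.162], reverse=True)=[89.162, 84.822, 82.8, 69.154, 56.25]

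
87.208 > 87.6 False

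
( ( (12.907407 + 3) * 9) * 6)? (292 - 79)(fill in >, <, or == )>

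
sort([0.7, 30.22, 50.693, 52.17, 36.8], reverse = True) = [52.17, 50.693, 36.8, 30.22, 0.7]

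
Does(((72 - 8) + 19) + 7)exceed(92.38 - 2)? No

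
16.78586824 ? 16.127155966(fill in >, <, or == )>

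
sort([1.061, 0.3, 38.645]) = [0.3, 1.061, 38.645]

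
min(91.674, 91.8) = 91.674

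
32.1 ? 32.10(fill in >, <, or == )==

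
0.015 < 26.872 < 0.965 False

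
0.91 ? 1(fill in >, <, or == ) <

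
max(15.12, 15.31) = 15.31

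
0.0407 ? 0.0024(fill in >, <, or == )>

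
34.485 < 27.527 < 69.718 False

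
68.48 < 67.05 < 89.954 False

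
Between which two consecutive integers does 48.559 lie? 48 and 49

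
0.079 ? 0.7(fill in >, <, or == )<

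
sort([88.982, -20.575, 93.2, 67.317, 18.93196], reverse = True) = [93.2, 88.982, 67.317, 18.93196, -20.575]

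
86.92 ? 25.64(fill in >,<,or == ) >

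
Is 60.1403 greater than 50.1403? Yes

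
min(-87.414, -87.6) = -87.6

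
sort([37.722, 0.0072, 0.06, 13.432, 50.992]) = [0.0072, 0.06, 13.432, 37.722, 50.992]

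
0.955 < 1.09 True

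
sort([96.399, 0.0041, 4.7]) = [0.0041, 4.7, 96.399]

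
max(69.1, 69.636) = 69.636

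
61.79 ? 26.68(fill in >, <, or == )>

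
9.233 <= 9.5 True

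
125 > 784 False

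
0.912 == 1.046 False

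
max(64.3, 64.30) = 64.30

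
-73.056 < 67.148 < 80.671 True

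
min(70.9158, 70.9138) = 70.9138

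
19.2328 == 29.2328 False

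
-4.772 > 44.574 False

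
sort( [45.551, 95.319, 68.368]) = [45.551, 68.368, 95.319]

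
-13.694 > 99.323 False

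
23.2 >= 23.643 False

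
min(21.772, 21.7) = 21.7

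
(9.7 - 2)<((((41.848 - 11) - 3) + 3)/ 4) True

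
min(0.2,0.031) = 0.031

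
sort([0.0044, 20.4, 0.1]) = [0.0044, 0.1, 20.4]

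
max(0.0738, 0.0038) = 0.0738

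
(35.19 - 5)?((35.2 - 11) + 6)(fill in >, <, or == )<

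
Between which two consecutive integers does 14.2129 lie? 14 and 15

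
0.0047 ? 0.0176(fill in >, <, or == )<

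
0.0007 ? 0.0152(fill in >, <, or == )<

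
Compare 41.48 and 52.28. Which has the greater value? 52.28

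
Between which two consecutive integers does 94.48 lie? 94 and 95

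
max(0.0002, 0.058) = 0.058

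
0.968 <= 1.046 True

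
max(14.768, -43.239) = 14.768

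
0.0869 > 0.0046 True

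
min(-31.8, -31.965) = -31.965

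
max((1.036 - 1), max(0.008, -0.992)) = 0.036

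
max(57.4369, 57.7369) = 57.7369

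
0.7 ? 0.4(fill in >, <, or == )>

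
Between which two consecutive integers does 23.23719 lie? 23 and 24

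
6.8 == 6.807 False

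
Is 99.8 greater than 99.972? No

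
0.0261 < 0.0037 False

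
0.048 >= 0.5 False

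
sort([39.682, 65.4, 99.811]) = [39.682, 65.4, 99.811]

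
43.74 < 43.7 False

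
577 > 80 True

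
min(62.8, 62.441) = 62.441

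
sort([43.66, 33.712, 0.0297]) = [0.0297, 33.712, 43.66]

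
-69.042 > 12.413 False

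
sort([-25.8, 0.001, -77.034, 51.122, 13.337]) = [-77.034, -25.8, 0.001, 13.337, 51.122]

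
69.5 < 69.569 True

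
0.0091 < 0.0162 True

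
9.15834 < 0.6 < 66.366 False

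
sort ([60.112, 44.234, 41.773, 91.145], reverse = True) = [91.145, 60.112, 44.234, 41.773]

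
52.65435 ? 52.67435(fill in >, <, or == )<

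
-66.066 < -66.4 False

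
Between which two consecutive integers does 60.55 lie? 60 and 61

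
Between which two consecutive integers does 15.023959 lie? 15 and 16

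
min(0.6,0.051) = 0.051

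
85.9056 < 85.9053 False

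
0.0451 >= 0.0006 True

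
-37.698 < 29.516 True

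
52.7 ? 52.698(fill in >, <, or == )>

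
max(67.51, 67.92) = 67.92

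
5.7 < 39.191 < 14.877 False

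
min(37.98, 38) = 37.98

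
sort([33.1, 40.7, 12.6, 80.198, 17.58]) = [12.6, 17.58, 33.1, 40.7, 80.198]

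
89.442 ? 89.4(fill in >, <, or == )>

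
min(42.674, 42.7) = 42.674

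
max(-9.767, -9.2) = -9.2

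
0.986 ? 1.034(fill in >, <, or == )<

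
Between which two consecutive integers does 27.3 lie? 27 and 28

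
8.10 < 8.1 False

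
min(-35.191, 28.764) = -35.191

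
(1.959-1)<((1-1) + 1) True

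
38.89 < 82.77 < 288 True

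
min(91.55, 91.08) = 91.08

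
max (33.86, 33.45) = 33.86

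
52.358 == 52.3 False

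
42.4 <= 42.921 True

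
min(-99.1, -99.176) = -99.176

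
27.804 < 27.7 False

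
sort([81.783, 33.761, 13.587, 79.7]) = [13.587, 33.761, 79.7, 81.783]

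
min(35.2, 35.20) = 35.2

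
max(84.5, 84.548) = 84.548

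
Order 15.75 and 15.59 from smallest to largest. 15.59, 15.75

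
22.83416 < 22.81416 False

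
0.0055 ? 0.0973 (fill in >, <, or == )<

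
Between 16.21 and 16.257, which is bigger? 16.257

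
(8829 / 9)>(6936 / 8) True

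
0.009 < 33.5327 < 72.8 True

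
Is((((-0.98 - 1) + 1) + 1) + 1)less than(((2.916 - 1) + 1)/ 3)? No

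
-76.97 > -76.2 False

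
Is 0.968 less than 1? Yes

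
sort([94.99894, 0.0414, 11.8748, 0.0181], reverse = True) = [94.99894, 11.8748, 0.0414, 0.0181]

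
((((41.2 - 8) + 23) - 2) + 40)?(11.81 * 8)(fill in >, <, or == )<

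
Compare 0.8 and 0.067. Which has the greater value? 0.8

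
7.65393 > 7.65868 False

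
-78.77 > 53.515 False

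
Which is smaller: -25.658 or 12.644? -25.658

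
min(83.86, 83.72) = 83.72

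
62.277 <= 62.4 True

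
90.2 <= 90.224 True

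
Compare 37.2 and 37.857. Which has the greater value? 37.857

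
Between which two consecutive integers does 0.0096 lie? 0 and 1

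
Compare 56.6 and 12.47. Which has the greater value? 56.6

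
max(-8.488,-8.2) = -8.2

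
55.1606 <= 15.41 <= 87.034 False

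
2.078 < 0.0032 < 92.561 False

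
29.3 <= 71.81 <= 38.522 False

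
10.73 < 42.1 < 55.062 True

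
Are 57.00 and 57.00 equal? Yes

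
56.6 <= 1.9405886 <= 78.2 False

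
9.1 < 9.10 False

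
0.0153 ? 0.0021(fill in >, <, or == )>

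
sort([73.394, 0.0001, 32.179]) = [0.0001, 32.179, 73.394]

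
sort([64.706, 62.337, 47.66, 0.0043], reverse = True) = [64.706, 62.337, 47.66, 0.0043]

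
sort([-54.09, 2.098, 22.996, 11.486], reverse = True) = [22.996, 11.486, 2.098, -54.09]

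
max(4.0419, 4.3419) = 4.3419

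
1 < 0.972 False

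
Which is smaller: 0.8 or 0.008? 0.008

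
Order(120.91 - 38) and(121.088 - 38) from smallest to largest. (120.91 - 38), (121.088 - 38)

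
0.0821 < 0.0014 False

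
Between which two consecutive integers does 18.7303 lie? 18 and 19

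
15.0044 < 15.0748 True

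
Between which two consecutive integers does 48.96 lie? 48 and 49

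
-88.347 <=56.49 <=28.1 False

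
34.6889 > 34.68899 False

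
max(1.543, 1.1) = 1.543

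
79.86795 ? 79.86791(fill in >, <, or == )>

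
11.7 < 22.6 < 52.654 True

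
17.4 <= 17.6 True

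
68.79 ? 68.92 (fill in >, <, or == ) <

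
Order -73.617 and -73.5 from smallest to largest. -73.617, -73.5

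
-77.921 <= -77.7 True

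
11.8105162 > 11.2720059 True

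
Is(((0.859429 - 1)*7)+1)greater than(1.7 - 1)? No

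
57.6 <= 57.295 False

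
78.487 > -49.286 True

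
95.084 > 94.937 True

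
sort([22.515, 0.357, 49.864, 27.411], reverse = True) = [49.864, 27.411, 22.515, 0.357]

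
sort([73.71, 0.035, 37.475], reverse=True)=[73.71, 37.475, 0.035]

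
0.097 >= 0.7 False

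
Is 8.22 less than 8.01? No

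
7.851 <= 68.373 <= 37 False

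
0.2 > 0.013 True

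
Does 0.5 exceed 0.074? Yes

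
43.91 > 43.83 True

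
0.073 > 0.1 False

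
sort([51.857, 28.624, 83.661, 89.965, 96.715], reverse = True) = [96.715, 89.965, 83.661, 51.857, 28.624]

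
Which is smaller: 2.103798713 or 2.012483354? 2.012483354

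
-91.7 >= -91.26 False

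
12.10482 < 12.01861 False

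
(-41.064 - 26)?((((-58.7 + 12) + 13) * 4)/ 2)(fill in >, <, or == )>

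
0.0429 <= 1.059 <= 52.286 True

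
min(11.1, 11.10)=11.1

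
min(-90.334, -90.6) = -90.6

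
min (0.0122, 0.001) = 0.001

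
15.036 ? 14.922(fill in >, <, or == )>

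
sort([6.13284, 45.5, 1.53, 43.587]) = [1.53, 6.13284, 43.587, 45.5]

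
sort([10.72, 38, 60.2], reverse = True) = [60.2, 38, 10.72]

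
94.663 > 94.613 True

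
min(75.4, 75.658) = 75.4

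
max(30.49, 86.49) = 86.49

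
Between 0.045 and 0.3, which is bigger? 0.3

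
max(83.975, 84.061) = 84.061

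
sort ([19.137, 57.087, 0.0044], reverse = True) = [57.087, 19.137, 0.0044]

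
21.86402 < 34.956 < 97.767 True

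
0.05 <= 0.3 True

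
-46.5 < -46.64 False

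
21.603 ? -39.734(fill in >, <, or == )>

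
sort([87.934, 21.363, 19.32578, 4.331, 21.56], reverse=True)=[87.934, 21.56, 21.363, 19.32578, 4.331]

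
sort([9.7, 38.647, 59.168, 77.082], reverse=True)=[77.082, 59.168, 38.647, 9.7]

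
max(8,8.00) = 8.00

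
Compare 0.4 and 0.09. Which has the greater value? 0.4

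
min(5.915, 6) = 5.915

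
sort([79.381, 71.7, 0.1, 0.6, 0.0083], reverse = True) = [79.381, 71.7, 0.6, 0.1, 0.0083]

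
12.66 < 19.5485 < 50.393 True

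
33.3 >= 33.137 True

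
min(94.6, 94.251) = 94.251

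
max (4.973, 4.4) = 4.973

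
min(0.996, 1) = 0.996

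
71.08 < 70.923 False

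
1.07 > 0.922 True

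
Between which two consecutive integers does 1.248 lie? 1 and 2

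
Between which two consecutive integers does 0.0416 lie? 0 and 1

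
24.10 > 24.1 False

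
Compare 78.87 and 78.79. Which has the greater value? 78.87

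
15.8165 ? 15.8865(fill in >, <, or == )<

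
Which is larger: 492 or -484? 492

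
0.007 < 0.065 True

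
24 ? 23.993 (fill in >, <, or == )>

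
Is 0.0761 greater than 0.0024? Yes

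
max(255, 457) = 457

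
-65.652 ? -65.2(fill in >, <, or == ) <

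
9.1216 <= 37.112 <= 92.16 True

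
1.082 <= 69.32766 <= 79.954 True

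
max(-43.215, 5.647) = 5.647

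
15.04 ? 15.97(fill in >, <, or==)<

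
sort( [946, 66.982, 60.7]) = [60.7, 66.982, 946]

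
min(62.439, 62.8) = 62.439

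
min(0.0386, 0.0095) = 0.0095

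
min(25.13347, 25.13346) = 25.13346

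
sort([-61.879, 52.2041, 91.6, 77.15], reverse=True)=[91.6, 77.15, 52.2041, -61.879]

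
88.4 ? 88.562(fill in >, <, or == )<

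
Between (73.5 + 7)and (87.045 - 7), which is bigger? (73.5 + 7)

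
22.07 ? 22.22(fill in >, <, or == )<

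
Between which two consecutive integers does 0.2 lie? 0 and 1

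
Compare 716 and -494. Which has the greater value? 716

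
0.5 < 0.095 False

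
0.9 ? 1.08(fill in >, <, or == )<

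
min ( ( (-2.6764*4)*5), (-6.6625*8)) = -53.528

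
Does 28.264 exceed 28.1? Yes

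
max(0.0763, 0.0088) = 0.0763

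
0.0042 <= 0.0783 True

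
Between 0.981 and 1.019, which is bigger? 1.019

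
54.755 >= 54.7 True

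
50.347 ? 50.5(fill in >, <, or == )<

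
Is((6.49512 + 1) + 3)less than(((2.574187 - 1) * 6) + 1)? No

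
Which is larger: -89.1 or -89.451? -89.1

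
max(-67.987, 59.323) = 59.323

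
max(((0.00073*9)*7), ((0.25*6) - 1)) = 0.5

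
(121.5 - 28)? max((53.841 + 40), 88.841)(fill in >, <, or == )<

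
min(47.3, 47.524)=47.3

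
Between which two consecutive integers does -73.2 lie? -74 and -73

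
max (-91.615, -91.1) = -91.1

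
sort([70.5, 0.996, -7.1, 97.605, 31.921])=[-7.1, 0.996, 31.921, 70.5, 97.605]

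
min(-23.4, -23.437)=-23.437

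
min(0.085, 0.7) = 0.085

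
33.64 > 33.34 True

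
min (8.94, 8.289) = 8.289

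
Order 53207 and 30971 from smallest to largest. 30971, 53207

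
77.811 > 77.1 True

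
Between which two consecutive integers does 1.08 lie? 1 and 2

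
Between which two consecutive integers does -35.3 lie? -36 and -35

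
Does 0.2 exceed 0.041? Yes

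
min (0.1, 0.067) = 0.067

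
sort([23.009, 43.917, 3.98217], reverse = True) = [43.917, 23.009, 3.98217]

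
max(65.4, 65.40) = 65.40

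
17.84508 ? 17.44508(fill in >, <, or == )>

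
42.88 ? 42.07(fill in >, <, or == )>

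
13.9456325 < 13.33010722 False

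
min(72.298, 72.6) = 72.298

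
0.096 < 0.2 True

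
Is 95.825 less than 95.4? No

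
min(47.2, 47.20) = 47.2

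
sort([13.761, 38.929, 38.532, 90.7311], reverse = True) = [90.7311, 38.929, 38.532, 13.761]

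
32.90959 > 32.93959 False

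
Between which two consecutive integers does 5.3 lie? 5 and 6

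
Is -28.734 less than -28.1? Yes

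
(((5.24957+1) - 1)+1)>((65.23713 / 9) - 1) True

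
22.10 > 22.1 False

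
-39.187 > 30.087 False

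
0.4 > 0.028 True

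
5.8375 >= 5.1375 True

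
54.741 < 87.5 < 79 False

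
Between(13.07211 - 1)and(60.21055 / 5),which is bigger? (13.07211 - 1)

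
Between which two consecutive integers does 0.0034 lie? 0 and 1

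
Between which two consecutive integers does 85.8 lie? 85 and 86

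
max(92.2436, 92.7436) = 92.7436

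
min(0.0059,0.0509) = 0.0059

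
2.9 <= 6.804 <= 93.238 True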